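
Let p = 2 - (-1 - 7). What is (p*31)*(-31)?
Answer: -9610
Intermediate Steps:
p = 10 (p = 2 - 1*(-8) = 2 + 8 = 10)
(p*31)*(-31) = (10*31)*(-31) = 310*(-31) = -9610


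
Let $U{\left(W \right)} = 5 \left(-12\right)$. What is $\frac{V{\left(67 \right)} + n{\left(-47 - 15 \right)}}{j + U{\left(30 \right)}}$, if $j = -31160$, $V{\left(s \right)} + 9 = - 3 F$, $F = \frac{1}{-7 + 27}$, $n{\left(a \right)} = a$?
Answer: $\frac{1423}{624400} \approx 0.002279$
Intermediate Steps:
$F = \frac{1}{20} \approx 0.05$
$V{\left(s \right)} = - \frac{183}{20}$ ($V{\left(s \right)} = -9 - \frac{3}{20} = - \frac{183}{20}$)
$U{\left(W \right)} = -60$
$\frac{V{\left(67 \right)} + n{\left(-47 - 15 \right)}}{j + U{\left(30 \right)}} = \frac{- \frac{183}{20} - 62}{-31160 - 60} = \frac{- \frac{183}{20} - 62}{-31220} = \left(- \frac{183}{20} - 62\right) \left(- \frac{1}{31220}\right) = \left(- \frac{1423}{20}\right) \left(- \frac{1}{31220}\right) = \frac{1423}{624400}$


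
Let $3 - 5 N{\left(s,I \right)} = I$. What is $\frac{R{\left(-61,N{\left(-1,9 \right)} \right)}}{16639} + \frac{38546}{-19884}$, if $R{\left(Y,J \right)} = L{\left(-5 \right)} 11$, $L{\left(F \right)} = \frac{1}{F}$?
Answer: $- \frac{1603526597}{827124690} \approx -1.9387$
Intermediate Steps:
$N{\left(s,I \right)} = \frac{3}{5} - \frac{I}{5}$
$R{\left(Y,J \right)} = - \frac{11}{5}$ ($R{\left(Y,J \right)} = \frac{1}{-5} \cdot 11 = \left(- \frac{1}{5}\right) 11 = - \frac{11}{5}$)
$\frac{R{\left(-61,N{\left(-1,9 \right)} \right)}}{16639} + \frac{38546}{-19884} = - \frac{11}{5 \cdot 16639} + \frac{38546}{-19884} = \left(- \frac{11}{5}\right) \frac{1}{16639} + 38546 \left(- \frac{1}{19884}\right) = - \frac{11}{83195} - \frac{19273}{9942} = - \frac{1603526597}{827124690}$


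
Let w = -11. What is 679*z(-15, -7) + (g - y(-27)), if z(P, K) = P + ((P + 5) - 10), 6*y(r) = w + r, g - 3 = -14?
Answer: -71309/3 ≈ -23770.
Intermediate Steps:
g = -11 (g = 3 - 14 = -11)
y(r) = -11/6 + r/6 (y(r) = (-11 + r)/6 = -11/6 + r/6)
z(P, K) = -5 + 2*P (z(P, K) = P + ((5 + P) - 10) = P + (-5 + P) = -5 + 2*P)
679*z(-15, -7) + (g - y(-27)) = 679*(-5 + 2*(-15)) + (-11 - (-11/6 + (1/6)*(-27))) = 679*(-5 - 30) + (-11 - (-11/6 - 9/2)) = 679*(-35) + (-11 - 1*(-19/3)) = -23765 + (-11 + 19/3) = -23765 - 14/3 = -71309/3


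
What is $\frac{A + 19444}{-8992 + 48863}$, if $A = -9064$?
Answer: $\frac{10380}{39871} \approx 0.26034$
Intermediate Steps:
$\frac{A + 19444}{-8992 + 48863} = \frac{-9064 + 19444}{-8992 + 48863} = \frac{10380}{39871}$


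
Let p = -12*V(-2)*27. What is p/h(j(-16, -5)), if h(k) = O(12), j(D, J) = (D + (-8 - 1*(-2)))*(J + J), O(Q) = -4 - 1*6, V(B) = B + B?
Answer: -648/5 ≈ -129.60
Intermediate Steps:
V(B) = 2*B
O(Q) = -10 (O(Q) = -4 - 6 = -10)
j(D, J) = 2*J*(-6 + D) (j(D, J) = (D + (-8 + 2))*(2*J) = (D - 6)*(2*J) = (-6 + D)*(2*J) = 2*J*(-6 + D))
h(k) = -10
p = 1296 (p = -24*(-2)*27 = -12*(-4)*27 = 48*27 = 1296)
p/h(j(-16, -5)) = 1296/(-10) = 1296*(-⅒) = -648/5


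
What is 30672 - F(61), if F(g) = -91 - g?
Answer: 30824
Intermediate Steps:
30672 - F(61) = 30672 - (-91 - 1*61) = 30672 - (-91 - 61) = 30672 - 1*(-152) = 30672 + 152 = 30824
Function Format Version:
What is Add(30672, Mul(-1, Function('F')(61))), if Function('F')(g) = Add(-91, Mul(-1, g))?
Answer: 30824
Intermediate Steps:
Add(30672, Mul(-1, Function('F')(61))) = Add(30672, Mul(-1, Add(-91, Mul(-1, 61)))) = Add(30672, Mul(-1, Add(-91, -61))) = Add(30672, Mul(-1, -152)) = Add(30672, 152) = 30824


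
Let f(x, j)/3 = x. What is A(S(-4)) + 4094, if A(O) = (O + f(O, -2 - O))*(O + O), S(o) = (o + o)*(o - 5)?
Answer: 45566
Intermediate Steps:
f(x, j) = 3*x
S(o) = 2*o*(-5 + o) (S(o) = (2*o)*(-5 + o) = 2*o*(-5 + o))
A(O) = 8*O**2 (A(O) = (O + 3*O)*(O + O) = (4*O)*(2*O) = 8*O**2)
A(S(-4)) + 4094 = 8*(2*(-4)*(-5 - 4))**2 + 4094 = 8*(2*(-4)*(-9))**2 + 4094 = 8*72**2 + 4094 = 8*5184 + 4094 = 41472 + 4094 = 45566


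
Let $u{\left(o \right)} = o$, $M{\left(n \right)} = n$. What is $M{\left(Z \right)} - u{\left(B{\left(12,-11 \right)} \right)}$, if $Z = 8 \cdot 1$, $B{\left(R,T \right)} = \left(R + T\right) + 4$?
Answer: $3$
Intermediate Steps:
$B{\left(R,T \right)} = 4 + R + T$
$Z = 8$
$M{\left(Z \right)} - u{\left(B{\left(12,-11 \right)} \right)} = 8 - \left(4 + 12 - 11\right) = 8 - 5 = 3$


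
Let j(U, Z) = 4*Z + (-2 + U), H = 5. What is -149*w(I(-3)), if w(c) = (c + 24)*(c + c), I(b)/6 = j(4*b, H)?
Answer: -643680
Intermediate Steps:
j(U, Z) = -2 + U + 4*Z
I(b) = 108 + 24*b (I(b) = 6*(-2 + 4*b + 4*5) = 6*(-2 + 4*b + 20) = 6*(18 + 4*b) = 108 + 24*b)
w(c) = 2*c*(24 + c) (w(c) = (24 + c)*(2*c) = 2*c*(24 + c))
-149*w(I(-3)) = -298*(108 + 24*(-3))*(24 + (108 + 24*(-3))) = -298*(108 - 72)*(24 + (108 - 72)) = -298*36*(24 + 36) = -298*36*60 = -149*4320 = -643680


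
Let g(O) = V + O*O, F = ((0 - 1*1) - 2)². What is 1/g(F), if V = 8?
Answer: 1/89 ≈ 0.011236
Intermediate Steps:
F = 9 (F = ((0 - 1) - 2)² = (-1 - 2)² = (-3)² = 9)
g(O) = 8 + O² (g(O) = 8 + O*O = 8 + O²)
1/g(F) = 1/(8 + 9²) = 1/(8 + 81) = 1/89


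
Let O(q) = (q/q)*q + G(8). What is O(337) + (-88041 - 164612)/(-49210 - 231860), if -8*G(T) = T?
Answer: 94692173/281070 ≈ 336.90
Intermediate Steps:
G(T) = -T/8
O(q) = -1 + q (O(q) = (q/q)*q - 1/8*8 = 1*q - 1 = q - 1 = -1 + q)
O(337) + (-88041 - 164612)/(-49210 - 231860) = (-1 + 337) + (-88041 - 164612)/(-49210 - 231860) = 336 - 252653/(-281070) = 336 - 252653*(-1/281070) = 336 + 252653/281070 = 94692173/281070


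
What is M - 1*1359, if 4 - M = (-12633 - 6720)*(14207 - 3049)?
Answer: 215939419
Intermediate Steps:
M = 215940778 (M = 4 - (-12633 - 6720)*(14207 - 3049) = 4 - (-19353)*11158 = 4 - 1*(-215940774) = 4 + 215940774 = 215940778)
M - 1*1359 = 215940778 - 1*1359 = 215940778 - 1359 = 215939419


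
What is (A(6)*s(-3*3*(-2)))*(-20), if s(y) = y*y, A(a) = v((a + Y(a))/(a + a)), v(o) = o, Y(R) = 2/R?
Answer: -3420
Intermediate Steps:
A(a) = (a + 2/a)/(2*a) (A(a) = (a + 2/a)/(a + a) = (a + 2/a)/((2*a)) = (a + 2/a)*(1/(2*a)) = (a + 2/a)/(2*a))
s(y) = y²
(A(6)*s(-3*3*(-2)))*(-20) = ((½ + 6⁻²)*(-3*3*(-2))²)*(-20) = ((½ + 1/36)*(-9*(-2))²)*(-20) = ((19/36)*18²)*(-20) = ((19/36)*324)*(-20) = 171*(-20) = -3420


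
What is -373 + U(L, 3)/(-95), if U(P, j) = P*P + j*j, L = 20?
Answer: -35844/95 ≈ -377.31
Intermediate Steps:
U(P, j) = P² + j²
-373 + U(L, 3)/(-95) = -373 + (20² + 3²)/(-95) = -373 + (400 + 9)*(-1/95) = -373 + 409*(-1/95) = -373 - 409/95 = -35844/95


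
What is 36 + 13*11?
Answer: 179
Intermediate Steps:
36 + 13*11 = 36 + 143 = 179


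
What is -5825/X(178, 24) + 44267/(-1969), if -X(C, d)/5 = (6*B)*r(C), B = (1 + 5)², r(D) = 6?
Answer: -55076147/2551824 ≈ -21.583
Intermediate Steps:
B = 36 (B = 6² = 36)
X(C, d) = -6480 (X(C, d) = -5*6*36*6 = -1080*6 = -5*1296 = -6480)
-5825/X(178, 24) + 44267/(-1969) = -5825/(-6480) + 44267/(-1969) = -5825*(-1/6480) + 44267*(-1/1969) = 1165/1296 - 44267/1969 = -55076147/2551824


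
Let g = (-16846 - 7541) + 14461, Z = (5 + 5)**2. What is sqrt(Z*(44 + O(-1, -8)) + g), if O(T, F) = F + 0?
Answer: I*sqrt(6326) ≈ 79.536*I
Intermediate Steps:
Z = 100 (Z = 10**2 = 100)
O(T, F) = F
g = -9926 (g = -24387 + 14461 = -9926)
sqrt(Z*(44 + O(-1, -8)) + g) = sqrt(100*(44 - 8) - 9926) = sqrt(100*36 - 9926) = sqrt(3600 - 9926) = sqrt(-6326) = I*sqrt(6326)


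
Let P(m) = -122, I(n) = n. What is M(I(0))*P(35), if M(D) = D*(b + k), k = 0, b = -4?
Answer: 0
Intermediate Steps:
M(D) = -4*D (M(D) = D*(-4 + 0) = D*(-4) = -4*D)
M(I(0))*P(35) = -4*0*(-122) = 0*(-122) = 0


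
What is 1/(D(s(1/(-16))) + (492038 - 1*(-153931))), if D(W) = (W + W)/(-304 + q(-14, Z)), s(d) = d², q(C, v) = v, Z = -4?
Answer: 39424/25466681855 ≈ 1.5481e-6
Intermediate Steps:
D(W) = -W/154 (D(W) = (W + W)/(-304 - 4) = (2*W)/(-308) = (2*W)*(-1/308) = -W/154)
1/(D(s(1/(-16))) + (492038 - 1*(-153931))) = 1/(-(1/(-16))²/154 + (492038 - 1*(-153931))) = 1/(-(-1/16)²/154 + (492038 + 153931)) = 1/(-1/154*1/256 + 645969) = 1/(-1/39424 + 645969) = 1/(25466681855/39424) = 39424/25466681855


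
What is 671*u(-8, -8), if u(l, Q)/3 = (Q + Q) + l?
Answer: -48312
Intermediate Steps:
u(l, Q) = 3*l + 6*Q (u(l, Q) = 3*((Q + Q) + l) = 3*(2*Q + l) = 3*(l + 2*Q) = 3*l + 6*Q)
671*u(-8, -8) = 671*(3*(-8) + 6*(-8)) = 671*(-24 - 48) = 671*(-72) = -48312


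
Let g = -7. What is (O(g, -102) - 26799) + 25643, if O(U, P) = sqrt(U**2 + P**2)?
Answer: -1156 + sqrt(10453) ≈ -1053.8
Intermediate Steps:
O(U, P) = sqrt(P**2 + U**2)
(O(g, -102) - 26799) + 25643 = (sqrt((-102)**2 + (-7)**2) - 26799) + 25643 = (sqrt(10404 + 49) - 26799) + 25643 = (sqrt(10453) - 26799) + 25643 = (-26799 + sqrt(10453)) + 25643 = -1156 + sqrt(10453)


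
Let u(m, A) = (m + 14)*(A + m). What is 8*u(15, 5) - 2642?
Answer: 1998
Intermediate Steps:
u(m, A) = (14 + m)*(A + m)
8*u(15, 5) - 2642 = 8*(15² + 14*5 + 14*15 + 5*15) - 2642 = 8*(225 + 70 + 210 + 75) - 2642 = 8*580 - 2642 = 4640 - 2642 = 1998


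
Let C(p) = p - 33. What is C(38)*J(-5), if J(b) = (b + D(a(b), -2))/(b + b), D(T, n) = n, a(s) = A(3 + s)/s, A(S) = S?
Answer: 7/2 ≈ 3.5000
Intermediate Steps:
C(p) = -33 + p
a(s) = (3 + s)/s
J(b) = (-2 + b)/(2*b) (J(b) = (b - 2)/(b + b) = (-2 + b)/((2*b)) = (-2 + b)*(1/(2*b)) = (-2 + b)/(2*b))
C(38)*J(-5) = (-33 + 38)*((1/2)*(-2 - 5)/(-5)) = 5*((1/2)*(-1/5)*(-7)) = 5*(7/10) = 7/2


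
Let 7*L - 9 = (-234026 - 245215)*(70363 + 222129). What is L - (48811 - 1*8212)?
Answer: -140174442756/7 ≈ -2.0025e+10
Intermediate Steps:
L = -140174158563/7 (L = 9/7 + ((-234026 - 245215)*(70363 + 222129))/7 = 9/7 + (-479241*292492)/7 = 9/7 + (⅐)*(-140174158572) = 9/7 - 20024879796 = -140174158563/7 ≈ -2.0025e+10)
L - (48811 - 1*8212) = -140174158563/7 - (48811 - 1*8212) = -140174158563/7 - (48811 - 8212) = -140174158563/7 - 1*40599 = -140174158563/7 - 40599 = -140174442756/7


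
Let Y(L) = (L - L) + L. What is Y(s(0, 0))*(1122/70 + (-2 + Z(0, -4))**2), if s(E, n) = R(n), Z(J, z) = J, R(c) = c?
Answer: 0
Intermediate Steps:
s(E, n) = n
Y(L) = L (Y(L) = 0 + L = L)
Y(s(0, 0))*(1122/70 + (-2 + Z(0, -4))**2) = 0*(1122/70 + (-2 + 0)**2) = 0*(1122*(1/70) + (-2)**2) = 0*(561/35 + 4) = 0*(701/35) = 0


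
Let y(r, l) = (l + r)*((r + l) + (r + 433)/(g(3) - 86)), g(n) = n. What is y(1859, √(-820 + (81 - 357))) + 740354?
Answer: 343935709/83 + 612604*I*√274/83 ≈ 4.1438e+6 + 1.2217e+5*I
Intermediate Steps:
y(r, l) = (l + r)*(-433/83 + l + 82*r/83) (y(r, l) = (l + r)*((r + l) + (r + 433)/(3 - 86)) = (l + r)*((l + r) + (433 + r)/(-83)) = (l + r)*((l + r) + (433 + r)*(-1/83)) = (l + r)*((l + r) + (-433/83 - r/83)) = (l + r)*(-433/83 + l + 82*r/83))
y(1859, √(-820 + (81 - 357))) + 740354 = ((√(-820 + (81 - 357)))² - 433*√(-820 + (81 - 357))/83 - 433/83*1859 + (82/83)*1859² + (165/83)*√(-820 + (81 - 357))*1859) + 740354 = ((√(-820 - 276))² - 433*√(-820 - 276)/83 - 804947/83 + (82/83)*3455881 + (165/83)*√(-820 - 276)*1859) + 740354 = ((√(-1096))² - 866*I*√274/83 - 804947/83 + 283382242/83 + (165/83)*√(-1096)*1859) + 740354 = ((2*I*√274)² - 866*I*√274/83 - 804947/83 + 283382242/83 + (165/83)*(2*I*√274)*1859) + 740354 = (-1096 - 866*I*√274/83 - 804947/83 + 283382242/83 + 613470*I*√274/83) + 740354 = (282486327/83 + 612604*I*√274/83) + 740354 = 343935709/83 + 612604*I*√274/83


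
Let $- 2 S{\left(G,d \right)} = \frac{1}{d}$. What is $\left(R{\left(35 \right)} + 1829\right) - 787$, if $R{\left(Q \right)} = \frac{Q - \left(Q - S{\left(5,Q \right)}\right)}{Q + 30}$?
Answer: $\frac{4741099}{4550} \approx 1042.0$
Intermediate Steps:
$S{\left(G,d \right)} = - \frac{1}{2 d}$
$R{\left(Q \right)} = - \frac{1}{2 Q \left(30 + Q\right)}$ ($R{\left(Q \right)} = \frac{Q - \left(Q + \frac{1}{2 Q}\right)}{Q + 30} = \frac{Q - \left(Q + \frac{1}{2 Q}\right)}{30 + Q} = \frac{\left(- \frac{1}{2}\right) \frac{1}{Q}}{30 + Q} = - \frac{1}{2 Q \left(30 + Q\right)}$)
$\left(R{\left(35 \right)} + 1829\right) - 787 = \left(- \frac{1}{2 \cdot 35 \left(30 + 35\right)} + 1829\right) - 787 = \left(\left(- \frac{1}{2}\right) \frac{1}{35} \cdot \frac{1}{65} + 1829\right) - 787 = \left(- \frac{1}{4550} + 1829\right) - 787 = \frac{8321949}{4550} - 787 = \frac{4741099}{4550}$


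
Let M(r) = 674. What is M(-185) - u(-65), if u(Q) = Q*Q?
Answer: -3551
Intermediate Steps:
u(Q) = Q**2
M(-185) - u(-65) = 674 - 1*(-65)**2 = 674 - 1*4225 = 674 - 4225 = -3551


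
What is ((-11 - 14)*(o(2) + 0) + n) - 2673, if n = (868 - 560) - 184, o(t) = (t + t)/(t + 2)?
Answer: -2574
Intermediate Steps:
o(t) = 2*t/(2 + t) (o(t) = (2*t)/(2 + t) = 2*t/(2 + t))
n = 124 (n = 308 - 184 = 124)
((-11 - 14)*(o(2) + 0) + n) - 2673 = ((-11 - 14)*(2*2/(2 + 2) + 0) + 124) - 2673 = (-25*(2*2/4 + 0) + 124) - 2673 = (-25*(2*2*(¼) + 0) + 124) - 2673 = (-25*(1 + 0) + 124) - 2673 = (-25*1 + 124) - 2673 = (-25 + 124) - 2673 = 99 - 2673 = -2574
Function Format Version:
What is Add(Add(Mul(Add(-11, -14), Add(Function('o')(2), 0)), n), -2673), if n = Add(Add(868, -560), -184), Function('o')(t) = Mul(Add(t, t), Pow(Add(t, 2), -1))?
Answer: -2574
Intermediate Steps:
Function('o')(t) = Mul(2, t, Pow(Add(2, t), -1)) (Function('o')(t) = Mul(Mul(2, t), Pow(Add(2, t), -1)) = Mul(2, t, Pow(Add(2, t), -1)))
n = 124 (n = Add(308, -184) = 124)
Add(Add(Mul(Add(-11, -14), Add(Function('o')(2), 0)), n), -2673) = Add(Add(Mul(Add(-11, -14), Add(Mul(2, 2, Pow(Add(2, 2), -1)), 0)), 124), -2673) = Add(Add(Mul(-25, Add(Mul(2, 2, Pow(4, -1)), 0)), 124), -2673) = Add(Add(Mul(-25, Add(Mul(2, 2, Rational(1, 4)), 0)), 124), -2673) = Add(Add(Mul(-25, Add(1, 0)), 124), -2673) = Add(Add(Mul(-25, 1), 124), -2673) = Add(Add(-25, 124), -2673) = Add(99, -2673) = -2574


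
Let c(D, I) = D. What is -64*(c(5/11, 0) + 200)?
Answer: -141120/11 ≈ -12829.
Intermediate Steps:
-64*(c(5/11, 0) + 200) = -64*(5/11 + 200) = -64*2205/11 = -141120/11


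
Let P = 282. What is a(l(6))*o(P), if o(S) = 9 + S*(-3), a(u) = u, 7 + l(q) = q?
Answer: 837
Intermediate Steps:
l(q) = -7 + q
o(S) = 9 - 3*S
a(l(6))*o(P) = (-7 + 6)*(9 - 3*282) = -(9 - 846) = -1*(-837) = 837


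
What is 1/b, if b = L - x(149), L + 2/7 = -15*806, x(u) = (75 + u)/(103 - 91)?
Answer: -21/254288 ≈ -8.2584e-5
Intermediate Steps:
x(u) = 25/4 + u/12 (x(u) = (75 + u)/12 = (75 + u)*(1/12) = 25/4 + u/12)
L = -84632/7 (L = -2/7 - 15*806 = -2/7 - 12090 = -84632/7 ≈ -12090.)
b = -254288/21 (b = -84632/7 - (25/4 + (1/12)*149) = -84632/7 - (25/4 + 149/12) = -84632/7 - 1*56/3 = -84632/7 - 56/3 = -254288/21 ≈ -12109.)
1/b = 1/(-254288/21) = -21/254288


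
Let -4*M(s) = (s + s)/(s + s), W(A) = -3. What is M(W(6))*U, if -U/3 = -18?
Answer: -27/2 ≈ -13.500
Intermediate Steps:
U = 54 (U = -3*(-18) = 54)
M(s) = -¼ (M(s) = -(s + s)/(4*(s + s)) = -2*s/(4*(2*s)) = -2*s*1/(2*s)/4 = -¼*1 = -¼)
M(W(6))*U = -¼*54 = -27/2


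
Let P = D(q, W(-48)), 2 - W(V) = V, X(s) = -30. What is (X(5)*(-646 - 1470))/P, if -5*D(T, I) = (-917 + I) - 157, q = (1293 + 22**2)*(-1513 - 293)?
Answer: 39675/128 ≈ 309.96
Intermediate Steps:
W(V) = 2 - V
q = -3209262 (q = (1293 + 484)*(-1806) = 1777*(-1806) = -3209262)
D(T, I) = 1074/5 - I/5 (D(T, I) = -((-917 + I) - 157)/5 = -(-1074 + I)/5 = 1074/5 - I/5)
P = 1024/5 (P = 1074/5 - (2 - 1*(-48))/5 = 1074/5 - (2 + 48)/5 = 1074/5 - 1/5*50 = 1074/5 - 10 = 1024/5 ≈ 204.80)
(X(5)*(-646 - 1470))/P = (-30*(-646 - 1470))/(1024/5) = -30*(-2116)*(5/1024) = 63480*(5/1024) = 39675/128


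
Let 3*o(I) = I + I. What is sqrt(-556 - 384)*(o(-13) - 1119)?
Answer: -6766*I*sqrt(235)/3 ≈ -34574.0*I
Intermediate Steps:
o(I) = 2*I/3 (o(I) = (I + I)/3 = (2*I)/3 = 2*I/3)
sqrt(-556 - 384)*(o(-13) - 1119) = sqrt(-556 - 384)*((2/3)*(-13) - 1119) = sqrt(-940)*(-26/3 - 1119) = (2*I*sqrt(235))*(-3383/3) = -6766*I*sqrt(235)/3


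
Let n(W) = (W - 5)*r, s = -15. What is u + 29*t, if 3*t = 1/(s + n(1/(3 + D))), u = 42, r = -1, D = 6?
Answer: 3735/91 ≈ 41.044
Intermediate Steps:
n(W) = 5 - W (n(W) = (W - 5)*(-1) = (-5 + W)*(-1) = 5 - W)
t = -3/91 (t = 1/(3*(-15 + (5 - 1/(3 + 6)))) = 1/(3*(-15 + (5 - 1/9))) = 1/(3*(-15 + (5 - 1*⅑))) = 1/(3*(-15 + (5 - ⅑))) = 1/(3*(-15 + 44/9)) = 1/(3*(-91/9)) = (⅓)*(-9/91) = -3/91 ≈ -0.032967)
u + 29*t = 42 + 29*(-3/91) = 42 - 87/91 = 3735/91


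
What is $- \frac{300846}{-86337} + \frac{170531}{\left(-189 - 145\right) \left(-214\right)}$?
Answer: $\frac{12075467881}{2057007804} \approx 5.8704$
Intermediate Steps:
$- \frac{300846}{-86337} + \frac{170531}{\left(-189 - 145\right) \left(-214\right)} = \left(-300846\right) \left(- \frac{1}{86337}\right) + \frac{170531}{\left(-334\right) \left(-214\right)} = \frac{100282}{28779} + \frac{170531}{71476} = \frac{12075467881}{2057007804}$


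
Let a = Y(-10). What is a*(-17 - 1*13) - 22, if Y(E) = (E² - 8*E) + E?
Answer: -5122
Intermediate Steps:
Y(E) = E² - 7*E
a = 170 (a = -10*(-7 - 10) = -10*(-17) = 170)
a*(-17 - 1*13) - 22 = 170*(-17 - 1*13) - 22 = 170*(-17 - 13) - 22 = 170*(-30) - 22 = -5100 - 22 = -5122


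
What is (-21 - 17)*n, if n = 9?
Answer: -342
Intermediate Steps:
(-21 - 17)*n = (-21 - 17)*9 = -38*9 = -342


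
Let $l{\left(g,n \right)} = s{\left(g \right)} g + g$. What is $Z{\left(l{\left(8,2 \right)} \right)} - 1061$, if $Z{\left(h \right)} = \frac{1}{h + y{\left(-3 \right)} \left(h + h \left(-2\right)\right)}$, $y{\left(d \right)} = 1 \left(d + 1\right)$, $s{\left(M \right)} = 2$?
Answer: $- \frac{76391}{72} \approx -1061.0$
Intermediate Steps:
$y{\left(d \right)} = 1 + d$ ($y{\left(d \right)} = 1 \left(1 + d\right) = 1 + d$)
$l{\left(g,n \right)} = 3 g$ ($l{\left(g,n \right)} = 2 g + g = 3 g$)
$Z{\left(h \right)} = \frac{1}{3 h}$ ($Z{\left(h \right)} = \frac{1}{h + \left(1 - 3\right) \left(h + h \left(-2\right)\right)} = \frac{1}{h - 2 \left(h - 2 h\right)} = \frac{1}{h - 2 \left(- h\right)} = \frac{1}{h + 2 h} = \frac{1}{3 h}$)
$Z{\left(l{\left(8,2 \right)} \right)} - 1061 = \frac{1}{3 \cdot 3 \cdot 8} - 1061 = \frac{1}{3 \cdot 24} - 1061 = \frac{1}{3} \cdot \frac{1}{24} - 1061 = \frac{1}{72} - 1061 = - \frac{76391}{72}$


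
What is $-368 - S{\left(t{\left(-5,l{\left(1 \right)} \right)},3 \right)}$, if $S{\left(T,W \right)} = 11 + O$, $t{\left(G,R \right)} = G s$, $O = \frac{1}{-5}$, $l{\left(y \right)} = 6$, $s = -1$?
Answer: $- \frac{1894}{5} \approx -378.8$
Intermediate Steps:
$O = - \frac{1}{5} \approx -0.2$
$t{\left(G,R \right)} = - G$ ($t{\left(G,R \right)} = G \left(-1\right) = - G$)
$S{\left(T,W \right)} = \frac{54}{5}$ ($S{\left(T,W \right)} = 11 - \frac{1}{5} = \frac{54}{5}$)
$-368 - S{\left(t{\left(-5,l{\left(1 \right)} \right)},3 \right)} = -368 - \frac{54}{5} = - \frac{1894}{5}$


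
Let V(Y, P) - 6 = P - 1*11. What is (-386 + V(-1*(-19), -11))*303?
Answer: -121806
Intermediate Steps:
V(Y, P) = -5 + P (V(Y, P) = 6 + (P - 1*11) = 6 + (P - 11) = 6 + (-11 + P) = -5 + P)
(-386 + V(-1*(-19), -11))*303 = (-386 + (-5 - 11))*303 = (-386 - 16)*303 = -402*303 = -121806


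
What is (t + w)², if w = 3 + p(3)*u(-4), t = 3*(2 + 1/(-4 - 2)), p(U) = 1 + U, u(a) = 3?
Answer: 1681/4 ≈ 420.25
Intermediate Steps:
t = 11/2 (t = 3*(2 + 1/(-6)) = 3*(2 - ⅙) = 3*(11/6) = 11/2 ≈ 5.5000)
w = 15 (w = 3 + (1 + 3)*3 = 3 + 4*3 = 3 + 12 = 15)
(t + w)² = (11/2 + 15)² = (41/2)² = 1681/4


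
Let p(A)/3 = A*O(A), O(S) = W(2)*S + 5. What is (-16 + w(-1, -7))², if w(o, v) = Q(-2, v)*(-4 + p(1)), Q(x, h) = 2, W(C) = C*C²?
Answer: 2916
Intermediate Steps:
W(C) = C³
O(S) = 5 + 8*S (O(S) = 2³*S + 5 = 8*S + 5 = 5 + 8*S)
p(A) = 3*A*(5 + 8*A) (p(A) = 3*(A*(5 + 8*A)) = 3*A*(5 + 8*A))
w(o, v) = 70 (w(o, v) = 2*(-4 + 3*1*(5 + 8*1)) = 2*(-4 + 3*1*(5 + 8)) = 2*(-4 + 3*1*13) = 2*(-4 + 39) = 2*35 = 70)
(-16 + w(-1, -7))² = (-16 + 70)² = 54² = 2916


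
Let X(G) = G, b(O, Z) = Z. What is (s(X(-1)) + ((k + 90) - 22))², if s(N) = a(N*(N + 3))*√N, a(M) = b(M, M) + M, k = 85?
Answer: 23393 - 1224*I ≈ 23393.0 - 1224.0*I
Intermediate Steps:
a(M) = 2*M (a(M) = M + M = 2*M)
s(N) = 2*N^(3/2)*(3 + N) (s(N) = (2*(N*(N + 3)))*√N = (2*(N*(3 + N)))*√N = (2*N*(3 + N))*√N = 2*N^(3/2)*(3 + N))
(s(X(-1)) + ((k + 90) - 22))² = (2*(-1)^(3/2)*(3 - 1) + ((85 + 90) - 22))² = (2*(-I)*2 + (175 - 22))² = (-4*I + 153)² = (153 - 4*I)²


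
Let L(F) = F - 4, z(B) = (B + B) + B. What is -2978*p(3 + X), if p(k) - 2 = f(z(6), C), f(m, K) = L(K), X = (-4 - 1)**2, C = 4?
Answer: -5956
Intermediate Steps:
z(B) = 3*B (z(B) = 2*B + B = 3*B)
X = 25 (X = (-5)**2 = 25)
L(F) = -4 + F
f(m, K) = -4 + K
p(k) = 2 (p(k) = 2 + (-4 + 4) = 2 + 0 = 2)
-2978*p(3 + X) = -2978*2 = -5956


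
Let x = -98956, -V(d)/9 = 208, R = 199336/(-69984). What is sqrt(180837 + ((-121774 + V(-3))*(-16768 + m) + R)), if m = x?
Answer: sqrt(375525147683253)/162 ≈ 1.1962e+5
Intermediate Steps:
R = -24917/8748 (R = 199336*(-1/69984) = -24917/8748 ≈ -2.8483)
V(d) = -1872 (V(d) = -9*208 = -1872)
m = -98956
sqrt(180837 + ((-121774 + V(-3))*(-16768 + m) + R)) = sqrt(180837 + ((-121774 - 1872)*(-16768 - 98956) - 24917/8748)) = sqrt(180837 + (-123646*(-115724) - 24917/8748)) = sqrt(180837 + (14308809704 - 24917/8748)) = sqrt(180837 + 125173467265675/8748) = sqrt(125175049227751/8748) = sqrt(375525147683253)/162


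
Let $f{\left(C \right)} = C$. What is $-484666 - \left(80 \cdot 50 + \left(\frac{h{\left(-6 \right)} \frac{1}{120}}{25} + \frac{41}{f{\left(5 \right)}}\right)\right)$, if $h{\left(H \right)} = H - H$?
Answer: $- \frac{2443371}{5} \approx -4.8867 \cdot 10^{5}$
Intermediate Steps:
$h{\left(H \right)} = 0$
$-484666 - \left(80 \cdot 50 + \left(\frac{h{\left(-6 \right)} \frac{1}{120}}{25} + \frac{41}{f{\left(5 \right)}}\right)\right) = -484666 - \left(80 \cdot 50 + \left(\frac{0 \cdot \frac{1}{120}}{25} + \frac{41}{5}\right)\right) = -484666 - \left(4000 + \left(0 \cdot \frac{1}{120} \cdot \frac{1}{25} + 41 \cdot \frac{1}{5}\right)\right) = -484666 - \left(4000 + \left(0 \cdot \frac{1}{25} + \frac{41}{5}\right)\right) = -484666 - \left(4000 + \left(0 + \frac{41}{5}\right)\right) = -484666 - \left(4000 + \frac{41}{5}\right) = -484666 - \frac{20041}{5} = - \frac{2443371}{5}$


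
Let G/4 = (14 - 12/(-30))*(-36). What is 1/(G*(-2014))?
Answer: 5/20881152 ≈ 2.3945e-7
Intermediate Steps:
G = -10368/5 (G = 4*((14 - 12/(-30))*(-36)) = 4*((14 - 12*(-1/30))*(-36)) = 4*((14 + ⅖)*(-36)) = 4*((72/5)*(-36)) = 4*(-2592/5) = -10368/5 ≈ -2073.6)
1/(G*(-2014)) = 1/(-10368/5*(-2014)) = -5/10368*(-1/2014) = 5/20881152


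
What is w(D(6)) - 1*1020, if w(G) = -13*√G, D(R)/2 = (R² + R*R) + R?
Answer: -1020 - 26*√39 ≈ -1182.4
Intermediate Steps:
D(R) = 2*R + 4*R² (D(R) = 2*((R² + R*R) + R) = 2*((R² + R²) + R) = 2*(2*R² + R) = 2*(R + 2*R²) = 2*R + 4*R²)
w(D(6)) - 1*1020 = -13*2*√3*√(1 + 2*6) - 1*1020 = -13*2*√3*√(1 + 12) - 1020 = -13*2*√39 - 1020 = -26*√39 - 1020 = -1020 - 26*√39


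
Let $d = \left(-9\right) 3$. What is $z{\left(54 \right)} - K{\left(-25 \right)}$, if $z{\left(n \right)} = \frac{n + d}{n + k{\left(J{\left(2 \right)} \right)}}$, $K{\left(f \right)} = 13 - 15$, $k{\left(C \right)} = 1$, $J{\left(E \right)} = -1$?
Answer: $\frac{137}{55} \approx 2.4909$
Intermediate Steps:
$d = -27$
$K{\left(f \right)} = -2$
$z{\left(n \right)} = \frac{-27 + n}{1 + n}$ ($z{\left(n \right)} = \frac{n - 27}{n + 1} = \frac{-27 + n}{1 + n}$)
$z{\left(54 \right)} - K{\left(-25 \right)} = \frac{-27 + 54}{1 + 54} - -2 = \frac{1}{55} \cdot 27 + 2 = \frac{27}{55} + 2 = \frac{137}{55}$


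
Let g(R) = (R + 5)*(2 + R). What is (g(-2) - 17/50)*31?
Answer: -527/50 ≈ -10.540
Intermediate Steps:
g(R) = (2 + R)*(5 + R) (g(R) = (5 + R)*(2 + R) = (2 + R)*(5 + R))
(g(-2) - 17/50)*31 = ((10 + (-2)**2 + 7*(-2)) - 17/50)*31 = ((10 + 4 - 14) - 17*1/50)*31 = (0 - 17/50)*31 = -17/50*31 = -527/50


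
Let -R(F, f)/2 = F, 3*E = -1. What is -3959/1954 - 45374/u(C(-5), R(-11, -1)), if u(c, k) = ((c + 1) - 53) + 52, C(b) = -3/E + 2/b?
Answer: -443474217/84022 ≈ -5278.1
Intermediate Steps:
E = -⅓ (E = (⅓)*(-1) = -⅓ ≈ -0.33333)
R(F, f) = -2*F
C(b) = 9 + 2/b (C(b) = -3/(-⅓) + 2/b = -3*(-3) + 2/b = 9 + 2/b)
u(c, k) = c (u(c, k) = ((1 + c) - 53) + 52 = (-52 + c) + 52 = c)
-3959/1954 - 45374/u(C(-5), R(-11, -1)) = -3959/1954 - 45374/(9 + 2/(-5)) = -3959*1/1954 - 45374/(9 + 2*(-⅕)) = -3959/1954 - 45374/(9 - ⅖) = -3959/1954 - 45374/43/5 = -3959/1954 - 45374*5/43 = -3959/1954 - 226870/43 = -443474217/84022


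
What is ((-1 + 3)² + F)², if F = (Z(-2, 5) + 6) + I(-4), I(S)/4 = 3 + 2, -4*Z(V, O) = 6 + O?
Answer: 11881/16 ≈ 742.56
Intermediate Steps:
Z(V, O) = -3/2 - O/4 (Z(V, O) = -(6 + O)/4 = -3/2 - O/4)
I(S) = 20 (I(S) = 4*(3 + 2) = 4*5 = 20)
F = 93/4 (F = ((-3/2 - ¼*5) + 6) + 20 = ((-3/2 - 5/4) + 6) + 20 = (-11/4 + 6) + 20 = 13/4 + 20 = 93/4 ≈ 23.250)
((-1 + 3)² + F)² = ((-1 + 3)² + 93/4)² = (2² + 93/4)² = (4 + 93/4)² = (109/4)² = 11881/16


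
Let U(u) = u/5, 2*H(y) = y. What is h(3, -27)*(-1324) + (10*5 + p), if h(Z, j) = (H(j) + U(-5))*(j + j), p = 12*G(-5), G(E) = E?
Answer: -1036702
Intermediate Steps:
H(y) = y/2
U(u) = u/5 (U(u) = u*(⅕) = u/5)
p = -60 (p = 12*(-5) = -60)
h(Z, j) = 2*j*(-1 + j/2) (h(Z, j) = (j/2 + (⅕)*(-5))*(j + j) = (j/2 - 1)*(2*j) = (-1 + j/2)*(2*j) = 2*j*(-1 + j/2))
h(3, -27)*(-1324) + (10*5 + p) = -27*(-2 - 27)*(-1324) + (10*5 - 60) = -27*(-29)*(-1324) + (50 - 60) = 783*(-1324) - 10 = -1036692 - 10 = -1036702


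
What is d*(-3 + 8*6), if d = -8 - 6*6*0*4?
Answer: -360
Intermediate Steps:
d = -8 (d = -8 - 0*4 = -8 - 6*0 = -8 + 0 = -8)
d*(-3 + 8*6) = -8*(-3 + 8*6) = -8*(-3 + 48) = -8*45 = -360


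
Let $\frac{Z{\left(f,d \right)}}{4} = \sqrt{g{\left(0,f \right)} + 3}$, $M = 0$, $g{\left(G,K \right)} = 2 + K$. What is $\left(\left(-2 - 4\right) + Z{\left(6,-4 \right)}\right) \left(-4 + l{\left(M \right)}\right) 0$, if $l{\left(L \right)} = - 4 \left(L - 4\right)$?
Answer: $0$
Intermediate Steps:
$l{\left(L \right)} = 16 - 4 L$ ($l{\left(L \right)} = - 4 \left(-4 + L\right) = 16 - 4 L$)
$Z{\left(f,d \right)} = 4 \sqrt{5 + f}$ ($Z{\left(f,d \right)} = 4 \sqrt{\left(2 + f\right) + 3} = 4 \sqrt{5 + f}$)
$\left(\left(-2 - 4\right) + Z{\left(6,-4 \right)}\right) \left(-4 + l{\left(M \right)}\right) 0 = \left(\left(-2 - 4\right) + 4 \sqrt{5 + 6}\right) \left(-4 + \left(16 - 0\right)\right) 0 = \left(-6 + 4 \sqrt{11}\right) \left(-4 + \left(16 + 0\right)\right) 0 = \left(-6 + 4 \sqrt{11}\right) \left(-4 + 16\right) 0 = \left(-6 + 4 \sqrt{11}\right) 12 \cdot 0 = \left(-72 + 48 \sqrt{11}\right) 0 = 0$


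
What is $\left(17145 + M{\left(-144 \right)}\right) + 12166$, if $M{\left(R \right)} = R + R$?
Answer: $29023$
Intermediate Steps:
$M{\left(R \right)} = 2 R$
$\left(17145 + M{\left(-144 \right)}\right) + 12166 = \left(17145 + 2 \left(-144\right)\right) + 12166 = \left(17145 - 288\right) + 12166 = 16857 + 12166 = 29023$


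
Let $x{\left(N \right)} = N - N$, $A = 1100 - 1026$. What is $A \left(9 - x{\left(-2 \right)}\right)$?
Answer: $666$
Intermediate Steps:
$A = 74$
$x{\left(N \right)} = 0$
$A \left(9 - x{\left(-2 \right)}\right) = 74 \left(9 - 0\right) = 74 \left(9 + 0\right) = 74 \cdot 9 = 666$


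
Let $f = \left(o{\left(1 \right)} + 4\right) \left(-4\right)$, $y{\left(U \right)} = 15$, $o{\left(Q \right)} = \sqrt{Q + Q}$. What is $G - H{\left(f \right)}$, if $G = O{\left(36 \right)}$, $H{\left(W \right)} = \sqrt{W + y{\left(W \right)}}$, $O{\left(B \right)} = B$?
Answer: $36 - \sqrt{-1 - 4 \sqrt{2}} \approx 36.0 - 2.5801 i$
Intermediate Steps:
$o{\left(Q \right)} = \sqrt{2} \sqrt{Q}$ ($o{\left(Q \right)} = \sqrt{2 Q} = \sqrt{2} \sqrt{Q}$)
$f = -16 - 4 \sqrt{2}$ ($f = \left(\sqrt{2} \sqrt{1} + 4\right) \left(-4\right) = \left(\sqrt{2} \cdot 1 + 4\right) \left(-4\right) = \left(\sqrt{2} + 4\right) \left(-4\right) = \left(4 + \sqrt{2}\right) \left(-4\right) = -16 - 4 \sqrt{2} \approx -21.657$)
$H{\left(W \right)} = \sqrt{15 + W}$ ($H{\left(W \right)} = \sqrt{W + 15} = \sqrt{15 + W}$)
$G = 36$
$G - H{\left(f \right)} = 36 - \sqrt{15 - \left(16 + 4 \sqrt{2}\right)} = 36 - \sqrt{-1 - 4 \sqrt{2}}$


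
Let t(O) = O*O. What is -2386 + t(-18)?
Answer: -2062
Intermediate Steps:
t(O) = O²
-2386 + t(-18) = -2386 + (-18)² = -2386 + 324 = -2062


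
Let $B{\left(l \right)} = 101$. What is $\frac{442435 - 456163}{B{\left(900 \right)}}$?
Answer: $- \frac{13728}{101} \approx -135.92$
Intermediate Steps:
$\frac{442435 - 456163}{B{\left(900 \right)}} = \frac{442435 - 456163}{101} = \left(-13728\right) \frac{1}{101} = - \frac{13728}{101}$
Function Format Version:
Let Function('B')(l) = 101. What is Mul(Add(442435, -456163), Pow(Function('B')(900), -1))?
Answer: Rational(-13728, 101) ≈ -135.92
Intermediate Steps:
Mul(Add(442435, -456163), Pow(Function('B')(900), -1)) = Mul(Add(442435, -456163), Pow(101, -1)) = Mul(-13728, Rational(1, 101)) = Rational(-13728, 101)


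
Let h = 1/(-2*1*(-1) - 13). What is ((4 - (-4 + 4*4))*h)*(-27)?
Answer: -216/11 ≈ -19.636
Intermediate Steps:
h = -1/11 (h = 1/(-2*(-1) - 13) = 1/(2 - 13) = 1/(-11) = -1/11 ≈ -0.090909)
((4 - (-4 + 4*4))*h)*(-27) = ((4 - (-4 + 4*4))*(-1/11))*(-27) = ((4 - (-4 + 16))*(-1/11))*(-27) = ((4 - 1*12)*(-1/11))*(-27) = ((4 - 12)*(-1/11))*(-27) = -8*(-1/11)*(-27) = (8/11)*(-27) = -216/11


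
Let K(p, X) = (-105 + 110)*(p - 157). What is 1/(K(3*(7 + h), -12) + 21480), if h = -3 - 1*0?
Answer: 1/20755 ≈ 4.8181e-5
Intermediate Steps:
h = -3 (h = -3 + 0 = -3)
K(p, X) = -785 + 5*p (K(p, X) = 5*(-157 + p) = -785 + 5*p)
1/(K(3*(7 + h), -12) + 21480) = 1/((-785 + 5*(3*(7 - 3))) + 21480) = 1/((-785 + 5*(3*4)) + 21480) = 1/((-785 + 5*12) + 21480) = 1/((-785 + 60) + 21480) = 1/(-725 + 21480) = 1/20755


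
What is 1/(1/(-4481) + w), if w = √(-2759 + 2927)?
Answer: 4481/3373332647 + 40158722*√42/3373332647 ≈ 0.077153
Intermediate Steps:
w = 2*√42 (w = √168 = 2*√42 ≈ 12.961)
1/(1/(-4481) + w) = 1/(1/(-4481) + 2*√42) = 1/(-1/4481 + 2*√42)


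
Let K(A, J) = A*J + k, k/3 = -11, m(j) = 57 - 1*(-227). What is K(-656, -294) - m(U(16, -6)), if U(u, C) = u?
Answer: 192547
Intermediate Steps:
m(j) = 284 (m(j) = 57 + 227 = 284)
k = -33 (k = 3*(-11) = -33)
K(A, J) = -33 + A*J (K(A, J) = A*J - 33 = -33 + A*J)
K(-656, -294) - m(U(16, -6)) = (-33 - 656*(-294)) - 1*284 = (-33 + 192864) - 284 = 192831 - 284 = 192547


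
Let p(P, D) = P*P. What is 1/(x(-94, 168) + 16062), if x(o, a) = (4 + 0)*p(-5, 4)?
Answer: 1/16162 ≈ 6.1874e-5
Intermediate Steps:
p(P, D) = P**2
x(o, a) = 100 (x(o, a) = (4 + 0)*(-5)**2 = 4*25 = 100)
1/(x(-94, 168) + 16062) = 1/(100 + 16062) = 1/16162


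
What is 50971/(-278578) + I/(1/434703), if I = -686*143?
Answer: -11879539520631703/278578 ≈ -4.2643e+10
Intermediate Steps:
I = -98098
50971/(-278578) + I/(1/434703) = 50971/(-278578) - 98098/(1/434703) = 50971*(-1/278578) - 98098/1/434703 = -50971/278578 - 98098*434703 = -50971/278578 - 42643494894 = -11879539520631703/278578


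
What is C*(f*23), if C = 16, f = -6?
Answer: -2208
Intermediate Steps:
C*(f*23) = 16*(-6*23) = 16*(-138) = -2208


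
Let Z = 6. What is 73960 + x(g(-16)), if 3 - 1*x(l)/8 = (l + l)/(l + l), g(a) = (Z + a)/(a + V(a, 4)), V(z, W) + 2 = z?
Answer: 73976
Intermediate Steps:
V(z, W) = -2 + z
g(a) = (6 + a)/(-2 + 2*a) (g(a) = (6 + a)/(a + (-2 + a)) = (6 + a)/(-2 + 2*a))
x(l) = 16 (x(l) = 24 - 8*(l + l)/(l + l) = 24 - 8*2*l/(2*l) = 24 - 8*2*l*1/(2*l) = 24 - 8*1 = 24 - 8 = 16)
73960 + x(g(-16)) = 73960 + 16 = 73976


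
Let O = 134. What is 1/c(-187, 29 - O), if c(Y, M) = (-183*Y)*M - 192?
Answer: -1/3593397 ≈ -2.7829e-7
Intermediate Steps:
c(Y, M) = -192 - 183*M*Y (c(Y, M) = -183*M*Y - 192 = -192 - 183*M*Y)
1/c(-187, 29 - O) = 1/(-192 - 183*(29 - 1*134)*(-187)) = 1/(-192 - 183*(29 - 134)*(-187)) = 1/(-192 - 183*(-105)*(-187)) = 1/(-192 - 3593205) = 1/(-3593397) = -1/3593397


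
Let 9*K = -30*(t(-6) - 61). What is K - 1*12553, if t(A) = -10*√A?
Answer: -37049/3 + 100*I*√6/3 ≈ -12350.0 + 81.65*I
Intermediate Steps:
K = 610/3 + 100*I*√6/3 (K = (-30*(-10*I*√6 - 61))/9 = (-30*(-61 - 10*I*√6))/9 = (1830 + 300*I*√6)/9 = 610/3 + 100*I*√6/3 ≈ 203.33 + 81.65*I)
K - 1*12553 = (610/3 + 100*I*√6/3) - 1*12553 = (610/3 + 100*I*√6/3) - 12553 = -37049/3 + 100*I*√6/3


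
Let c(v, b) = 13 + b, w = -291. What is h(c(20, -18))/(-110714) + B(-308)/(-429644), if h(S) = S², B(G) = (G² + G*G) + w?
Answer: -10492034559/23783802908 ≈ -0.44114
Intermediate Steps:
B(G) = -291 + 2*G² (B(G) = (G² + G*G) - 291 = (G² + G²) - 291 = 2*G² - 291 = -291 + 2*G²)
h(c(20, -18))/(-110714) + B(-308)/(-429644) = (13 - 18)²/(-110714) + (-291 + 2*(-308)²)/(-429644) = (-5)²*(-1/110714) + (-291 + 2*94864)*(-1/429644) = 25*(-1/110714) + (-291 + 189728)*(-1/429644) = -25/110714 + 189437*(-1/429644) = -25/110714 - 189437/429644 = -10492034559/23783802908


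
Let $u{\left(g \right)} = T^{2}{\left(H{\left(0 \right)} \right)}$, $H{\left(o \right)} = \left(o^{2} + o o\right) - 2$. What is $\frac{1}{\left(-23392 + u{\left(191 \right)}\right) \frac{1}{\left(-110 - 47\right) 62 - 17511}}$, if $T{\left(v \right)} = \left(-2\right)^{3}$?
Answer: $\frac{27245}{23328} \approx 1.1679$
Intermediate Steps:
$H{\left(o \right)} = -2 + 2 o^{2}$ ($H{\left(o \right)} = \left(o^{2} + o^{2}\right) - 2 = 2 o^{2} - 2 = -2 + 2 o^{2}$)
$T{\left(v \right)} = -8$
$u{\left(g \right)} = 64$ ($u{\left(g \right)} = \left(-8\right)^{2} = 64$)
$\frac{1}{\left(-23392 + u{\left(191 \right)}\right) \frac{1}{\left(-110 - 47\right) 62 - 17511}} = \frac{1}{\left(-23392 + 64\right) \frac{1}{\left(-110 - 47\right) 62 - 17511}} = \frac{1}{\left(-23328\right) \frac{1}{\left(-157\right) 62 - 17511}} = \frac{1}{\left(-23328\right) \frac{1}{-9734 - 17511}} = \frac{1}{\left(-23328\right) \frac{1}{-27245}} = \frac{1}{\left(-23328\right) \left(- \frac{1}{27245}\right)} = \frac{1}{\frac{23328}{27245}} = \frac{27245}{23328}$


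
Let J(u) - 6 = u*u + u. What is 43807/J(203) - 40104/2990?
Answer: -4526759/366390 ≈ -12.355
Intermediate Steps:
J(u) = 6 + u + u² (J(u) = 6 + (u*u + u) = 6 + (u² + u) = 6 + (u + u²) = 6 + u + u²)
43807/J(203) - 40104/2990 = 43807/(6 + 203 + 203²) - 40104/2990 = 43807/(6 + 203 + 41209) - 40104*1/2990 = 43807/41418 - 20052/1495 = -4526759/366390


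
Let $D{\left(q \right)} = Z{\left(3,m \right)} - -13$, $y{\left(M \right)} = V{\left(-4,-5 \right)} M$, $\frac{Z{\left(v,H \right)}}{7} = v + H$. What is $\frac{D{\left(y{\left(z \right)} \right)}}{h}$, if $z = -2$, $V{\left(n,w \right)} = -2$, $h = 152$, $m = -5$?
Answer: $- \frac{1}{152} \approx -0.0065789$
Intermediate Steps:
$Z{\left(v,H \right)} = 7 H + 7 v$ ($Z{\left(v,H \right)} = 7 \left(v + H\right) = 7 \left(H + v\right) = 7 H + 7 v$)
$y{\left(M \right)} = - 2 M$
$D{\left(q \right)} = -1$ ($D{\left(q \right)} = \left(7 \left(-5\right) + 7 \cdot 3\right) - -13 = \left(-35 + 21\right) + 13 = -14 + 13 = -1$)
$\frac{D{\left(y{\left(z \right)} \right)}}{h} = - \frac{1}{152}$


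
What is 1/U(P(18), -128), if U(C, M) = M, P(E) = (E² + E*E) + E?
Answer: -1/128 ≈ -0.0078125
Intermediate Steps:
P(E) = E + 2*E² (P(E) = (E² + E²) + E = 2*E² + E = E + 2*E²)
1/U(P(18), -128) = 1/(-128) = -1/128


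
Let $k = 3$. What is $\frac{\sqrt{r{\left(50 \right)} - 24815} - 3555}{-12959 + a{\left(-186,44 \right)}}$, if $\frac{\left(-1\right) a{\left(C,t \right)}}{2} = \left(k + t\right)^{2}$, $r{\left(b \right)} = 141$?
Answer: $\frac{3555}{17377} - \frac{13 i \sqrt{146}}{17377} \approx 0.20458 - 0.0090395 i$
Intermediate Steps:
$a{\left(C,t \right)} = - 2 \left(3 + t\right)^{2}$
$\frac{\sqrt{r{\left(50 \right)} - 24815} - 3555}{-12959 + a{\left(-186,44 \right)}} = \frac{\sqrt{141 - 24815} - 3555}{-12959 - 2 \left(3 + 44\right)^{2}} = \frac{\sqrt{-24674} - 3555}{-12959 - 2 \cdot 47^{2}} = \frac{13 i \sqrt{146} - 3555}{-12959 - 4418} = \frac{-3555 + 13 i \sqrt{146}}{-12959 - 4418} = \frac{-3555 + 13 i \sqrt{146}}{-17377} = \left(-3555 + 13 i \sqrt{146}\right) \left(- \frac{1}{17377}\right) = \frac{3555}{17377} - \frac{13 i \sqrt{146}}{17377}$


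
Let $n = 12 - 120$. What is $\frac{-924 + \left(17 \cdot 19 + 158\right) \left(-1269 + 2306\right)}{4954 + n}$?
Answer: $\frac{497873}{4846} \approx 102.74$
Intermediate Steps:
$n = -108$ ($n = 12 - 120 = -108$)
$\frac{-924 + \left(17 \cdot 19 + 158\right) \left(-1269 + 2306\right)}{4954 + n} = \frac{-924 + \left(17 \cdot 19 + 158\right) \left(-1269 + 2306\right)}{4954 - 108} = \frac{-924 + \left(323 + 158\right) 1037}{4846} = \left(-924 + 481 \cdot 1037\right) \frac{1}{4846} = \left(-924 + 498797\right) \frac{1}{4846} = 497873 \cdot \frac{1}{4846} = \frac{497873}{4846}$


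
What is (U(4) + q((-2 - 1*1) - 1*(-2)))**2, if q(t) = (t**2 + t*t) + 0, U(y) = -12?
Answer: 100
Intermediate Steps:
q(t) = 2*t**2 (q(t) = (t**2 + t**2) + 0 = 2*t**2 + 0 = 2*t**2)
(U(4) + q((-2 - 1*1) - 1*(-2)))**2 = (-12 + 2*((-2 - 1*1) - 1*(-2))**2)**2 = (-12 + 2*((-2 - 1) + 2)**2)**2 = (-12 + 2*(-3 + 2)**2)**2 = (-12 + 2*(-1)**2)**2 = (-12 + 2*1)**2 = (-12 + 2)**2 = (-10)**2 = 100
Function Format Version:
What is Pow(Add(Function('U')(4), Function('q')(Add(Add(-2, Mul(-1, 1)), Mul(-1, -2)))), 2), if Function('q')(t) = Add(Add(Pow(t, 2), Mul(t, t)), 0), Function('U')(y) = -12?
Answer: 100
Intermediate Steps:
Function('q')(t) = Mul(2, Pow(t, 2)) (Function('q')(t) = Add(Add(Pow(t, 2), Pow(t, 2)), 0) = Add(Mul(2, Pow(t, 2)), 0) = Mul(2, Pow(t, 2)))
Pow(Add(Function('U')(4), Function('q')(Add(Add(-2, Mul(-1, 1)), Mul(-1, -2)))), 2) = Pow(Add(-12, Mul(2, Pow(Add(Add(-2, Mul(-1, 1)), Mul(-1, -2)), 2))), 2) = Pow(Add(-12, Mul(2, Pow(Add(Add(-2, -1), 2), 2))), 2) = Pow(Add(-12, Mul(2, Pow(Add(-3, 2), 2))), 2) = Pow(Add(-12, Mul(2, Pow(-1, 2))), 2) = Pow(Add(-12, Mul(2, 1)), 2) = Pow(Add(-12, 2), 2) = Pow(-10, 2) = 100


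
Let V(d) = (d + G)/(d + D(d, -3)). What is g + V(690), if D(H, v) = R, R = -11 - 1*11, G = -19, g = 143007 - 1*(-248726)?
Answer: 261678315/668 ≈ 3.9173e+5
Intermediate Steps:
g = 391733 (g = 143007 + 248726 = 391733)
R = -22 (R = -11 - 11 = -22)
D(H, v) = -22
V(d) = (-19 + d)/(-22 + d) (V(d) = (d - 19)/(d - 22) = (-19 + d)/(-22 + d))
g + V(690) = 391733 + (-19 + 690)/(-22 + 690) = 391733 + 671/668 = 261678315/668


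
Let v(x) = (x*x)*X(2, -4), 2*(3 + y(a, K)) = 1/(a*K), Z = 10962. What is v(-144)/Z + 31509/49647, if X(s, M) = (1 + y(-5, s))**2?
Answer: 720955581/83986175 ≈ 8.5842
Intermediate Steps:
y(a, K) = -3 + 1/(2*K*a) (y(a, K) = -3 + (1/(a*K))/2 = -3 + (1/(K*a))/2 = -3 + 1/(2*K*a))
X(s, M) = (-2 - 1/(10*s))**2 (X(s, M) = (1 + (-3 + (1/2)/(s*(-5))))**2 = (1 + (-3 + (1/2)*(-1/5)/s))**2 = (1 + (-3 - 1/(10*s)))**2 = (-2 - 1/(10*s))**2)
v(x) = 1681*x**2/400 (v(x) = (x*x)*((1/100)*(1 + 20*2)**2/2**2) = x**2*((1/100)*(1/4)*(1 + 40)**2) = x**2*((1/100)*(1/4)*41**2) = x**2*((1/100)*(1/4)*1681) = x**2*(1681/400) = 1681*x**2/400)
v(-144)/Z + 31509/49647 = ((1681/400)*(-144)**2)/10962 + 31509/49647 = ((1681/400)*20736)*(1/10962) + 31509*(1/49647) = (2178576/25)*(1/10962) + 10503/16549 = 40344/5075 + 10503/16549 = 720955581/83986175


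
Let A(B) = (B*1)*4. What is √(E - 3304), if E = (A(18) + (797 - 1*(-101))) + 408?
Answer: 3*I*√214 ≈ 43.886*I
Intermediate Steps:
A(B) = 4*B (A(B) = B*4 = 4*B)
E = 1378 (E = (4*18 + (797 - 1*(-101))) + 408 = (72 + (797 + 101)) + 408 = (72 + 898) + 408 = 970 + 408 = 1378)
√(E - 3304) = √(1378 - 3304) = √(-1926) = 3*I*√214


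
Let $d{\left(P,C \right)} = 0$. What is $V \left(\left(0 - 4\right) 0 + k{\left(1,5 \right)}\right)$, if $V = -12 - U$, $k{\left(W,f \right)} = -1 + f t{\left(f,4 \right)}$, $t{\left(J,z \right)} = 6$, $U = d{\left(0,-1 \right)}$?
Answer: $-348$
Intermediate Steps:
$U = 0$
$k{\left(W,f \right)} = -1 + 6 f$ ($k{\left(W,f \right)} = -1 + f 6 = -1 + 6 f$)
$V = -12$ ($V = -12 - 0 = -12 + 0 = -12$)
$V \left(\left(0 - 4\right) 0 + k{\left(1,5 \right)}\right) = - 12 \left(\left(0 - 4\right) 0 + \left(-1 + 6 \cdot 5\right)\right) = - 12 \left(\left(-4\right) 0 + \left(-1 + 30\right)\right) = - 12 \left(0 + 29\right) = \left(-12\right) 29 = -348$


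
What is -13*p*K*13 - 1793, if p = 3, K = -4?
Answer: 235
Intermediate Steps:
-13*p*K*13 - 1793 = -39*(-4)*13 - 1793 = -13*(-12)*13 - 1793 = 156*13 - 1793 = 2028 - 1793 = 235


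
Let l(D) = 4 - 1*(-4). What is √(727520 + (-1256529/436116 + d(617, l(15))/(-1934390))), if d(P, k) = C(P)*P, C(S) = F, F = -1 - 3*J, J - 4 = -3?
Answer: √3595612178001834866376420755/70301535770 ≈ 852.95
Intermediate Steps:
J = 1 (J = 4 - 3 = 1)
F = -4 (F = -1 - 3*1 = -1 - 3 = -4)
C(S) = -4
l(D) = 8 (l(D) = 4 + 4 = 8)
d(P, k) = -4*P
√(727520 + (-1256529/436116 + d(617, l(15))/(-1934390))) = √(727520 + (-1256529/436116 - 4*617/(-1934390))) = √(727520 + (-1256529*1/436116 - 2468*(-1/1934390))) = √(727520 + (-418843/145372 + 1234/967195)) = √(727520 - 404923466337/140603071540) = √(102291141683314463/140603071540) = √3595612178001834866376420755/70301535770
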